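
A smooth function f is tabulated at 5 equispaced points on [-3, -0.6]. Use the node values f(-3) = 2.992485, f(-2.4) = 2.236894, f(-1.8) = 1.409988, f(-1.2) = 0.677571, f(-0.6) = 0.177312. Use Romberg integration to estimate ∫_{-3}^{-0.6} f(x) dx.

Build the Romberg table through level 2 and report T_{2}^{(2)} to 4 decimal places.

T_{0}^{(0)} (trapezoid, 1 panel, h=2.4000): 3.803756
T_{1}^{(0)} (trapezoid, 2 panels, h=1.2000): 3.593864
T_{2}^{(0)} (trapezoid, 4 panels, h=0.6000): 3.545611
T_{1}^{(1)} = 3.593864 + (3.593864 − 3.803756)/3 = 3.523900
T_{2}^{(1)} = 3.545611 + (3.545611 − 3.593864)/3 = 3.529527
T_{2}^{(2)} = 3.529527 + (3.529527 − 3.523900)/15 = 3.529902

3.5299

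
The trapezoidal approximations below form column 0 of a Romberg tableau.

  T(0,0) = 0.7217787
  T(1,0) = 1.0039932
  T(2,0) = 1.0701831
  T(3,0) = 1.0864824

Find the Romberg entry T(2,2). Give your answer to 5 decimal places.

T(1,1) = (4·1.0039932 − 0.7217787) / 3 = 1.0980647
T(2,1) = (4·1.0701831 − 1.0039932) / 3 = 1.0922464
T(2,2) = (16·1.0922464 − 1.0980647) / 15 = 1.0918585

1.09186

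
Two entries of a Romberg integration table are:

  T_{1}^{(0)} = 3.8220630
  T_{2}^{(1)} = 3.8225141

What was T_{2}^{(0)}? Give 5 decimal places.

From T_{2}^{(1)} = (4·T_{2}^{(0)} − T_{1}^{(0)})/3, solve for T_{2}^{(0)}:
4·T_{2}^{(0)} = 3·3.8225141 + 3.8220630 = 15.2896053
T_{2}^{(0)} = 3.8224013

3.82240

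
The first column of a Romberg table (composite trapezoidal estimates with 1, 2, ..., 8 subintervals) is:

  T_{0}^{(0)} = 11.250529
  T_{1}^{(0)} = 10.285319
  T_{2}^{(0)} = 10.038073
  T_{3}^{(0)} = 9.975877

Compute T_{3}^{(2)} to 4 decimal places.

9.9551

T_{2}^{(1)} = 10.038073 + (10.038073 − 10.285319)/3 = 9.955658
T_{3}^{(1)} = 9.975877 + (9.975877 − 10.038073)/3 = 9.955145
T_{3}^{(2)} = 9.955145 + (9.955145 − 9.955658)/15 = 9.955111
(Column j=1 coincides with Simpson's rule on the same nodes.)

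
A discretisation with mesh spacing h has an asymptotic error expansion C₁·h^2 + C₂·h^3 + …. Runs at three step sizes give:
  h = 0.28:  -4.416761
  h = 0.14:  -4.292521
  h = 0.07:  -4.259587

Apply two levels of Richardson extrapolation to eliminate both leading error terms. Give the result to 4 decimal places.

-4.2483

First eliminate the h^2 term (factor 2^2 = 4):
  B₁ = (4·(-4.292521) − (-4.416761))/3 = -4.251108
  B₂ = (4·(-4.259587) − (-4.292521))/3 = -4.248609
Then eliminate the h^3 term (factor 2^3 = 8):
  (8·(-4.248609) − (-4.251108))/7 = -4.248252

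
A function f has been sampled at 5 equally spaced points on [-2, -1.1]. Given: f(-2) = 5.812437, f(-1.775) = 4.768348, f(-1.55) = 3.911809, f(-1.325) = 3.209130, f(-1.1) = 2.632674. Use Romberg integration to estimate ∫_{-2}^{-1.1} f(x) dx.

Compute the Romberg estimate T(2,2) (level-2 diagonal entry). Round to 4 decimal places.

T(0,0) (trapezoid, 1 panel, h=0.9000): 3.800300
T(1,0) (trapezoid, 2 panels, h=0.4500): 3.660464
T(2,0) (trapezoid, 4 panels, h=0.2250): 3.625165
T(1,1) = 3.660464 + (3.660464 − 3.800300)/3 = 3.613852
T(2,1) = 3.625165 + (3.625165 − 3.660464)/3 = 3.613399
T(2,2) = 3.613399 + (3.613399 − 3.613852)/15 = 3.613369

3.6134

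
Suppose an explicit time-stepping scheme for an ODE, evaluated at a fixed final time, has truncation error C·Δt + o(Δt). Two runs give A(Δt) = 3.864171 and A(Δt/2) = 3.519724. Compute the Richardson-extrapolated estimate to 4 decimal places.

3.1753

The leading error scales as Δt; refining by a factor of 2 reduces it by 2^1 = 2.
Extrapolated value = (2·A(Δt/2) − A(Δt)) / (2 − 1)
= (2·3.519724 − 3.864171) / 1
= 3.175277 / 1 = 3.175277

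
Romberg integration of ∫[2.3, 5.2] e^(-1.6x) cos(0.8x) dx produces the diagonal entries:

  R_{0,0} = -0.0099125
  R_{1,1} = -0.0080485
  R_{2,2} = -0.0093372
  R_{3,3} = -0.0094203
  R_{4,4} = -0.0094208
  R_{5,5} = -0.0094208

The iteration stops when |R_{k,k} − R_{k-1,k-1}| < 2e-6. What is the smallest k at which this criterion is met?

|R_{1,1} − R_{0,0}| = 0.0018640 ≥ 2e-6
|R_{2,2} − R_{1,1}| = 0.0012887 ≥ 2e-6
|R_{3,3} − R_{2,2}| = 0.0000831 ≥ 2e-6
|R_{4,4} − R_{3,3}| = 0.0000005 < 2e-6

k = 4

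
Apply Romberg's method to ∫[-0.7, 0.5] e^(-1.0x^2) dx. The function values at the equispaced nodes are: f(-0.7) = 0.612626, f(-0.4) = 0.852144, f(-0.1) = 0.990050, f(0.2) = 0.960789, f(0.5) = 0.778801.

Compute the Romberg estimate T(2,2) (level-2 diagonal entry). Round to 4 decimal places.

T(0,0) (trapezoid, 1 panel, h=1.2000): 0.834856
T(1,0) (trapezoid, 2 panels, h=0.6000): 1.011458
T(2,0) (trapezoid, 4 panels, h=0.3000): 1.049609
T(1,1) = 1.011458 + (1.011458 − 0.834856)/3 = 1.070325
T(2,1) = 1.049609 + (1.049609 − 1.011458)/3 = 1.062326
T(2,2) = 1.062326 + (1.062326 − 1.070325)/15 = 1.061793

1.0618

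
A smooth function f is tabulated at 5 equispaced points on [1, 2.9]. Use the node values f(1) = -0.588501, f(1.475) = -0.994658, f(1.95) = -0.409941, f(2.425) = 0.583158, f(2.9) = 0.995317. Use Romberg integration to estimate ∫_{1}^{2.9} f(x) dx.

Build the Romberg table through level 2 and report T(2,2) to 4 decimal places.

T(0,0) (trapezoid, 1 panel, h=1.9000): 0.386475
T(1,0) (trapezoid, 2 panels, h=0.9500): -0.196206
T(2,0) (trapezoid, 4 panels, h=0.4750): -0.293566
T(1,1) = -0.196206 + (-0.196206 − 0.386475)/3 = -0.390433
T(2,1) = -0.293566 + (-0.293566 − (-0.196206))/3 = -0.326019
T(2,2) = -0.326019 + (-0.326019 − (-0.390433))/15 = -0.321725

-0.3217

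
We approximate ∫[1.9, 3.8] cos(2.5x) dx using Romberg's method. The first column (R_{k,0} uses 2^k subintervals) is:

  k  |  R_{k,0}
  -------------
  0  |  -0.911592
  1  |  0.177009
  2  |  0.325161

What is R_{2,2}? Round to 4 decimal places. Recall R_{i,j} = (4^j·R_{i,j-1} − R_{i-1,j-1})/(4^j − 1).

R_{1,1} = (4·0.177009 − (-0.911592)) / 3 = 0.539876
R_{2,1} = (4·0.325161 − 0.177009) / 3 = 0.374545
R_{2,2} = (16·0.374545 − 0.539876) / 15 = 0.363523

0.3635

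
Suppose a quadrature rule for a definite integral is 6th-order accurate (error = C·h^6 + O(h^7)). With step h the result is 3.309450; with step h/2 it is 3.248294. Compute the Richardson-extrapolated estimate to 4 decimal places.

3.2473

The leading error scales as h^6; refining by a factor of 2 reduces it by 2^6 = 64.
Extrapolated value = (64·A(h/2) − A(h)) / (64 − 1)
= (64·3.248294 − 3.309450) / 63
= 204.581366 / 63 = 3.247323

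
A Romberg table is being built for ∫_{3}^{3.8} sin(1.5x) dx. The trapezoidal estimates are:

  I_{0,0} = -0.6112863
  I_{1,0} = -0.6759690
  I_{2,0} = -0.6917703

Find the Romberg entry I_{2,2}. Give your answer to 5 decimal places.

I_{1,1} = -0.6759690 + (-0.6759690 − (-0.6112863))/3 = -0.6975299
I_{2,1} = (4·(-0.6917703) − (-0.6759690)) / 3 = -0.6970374
I_{2,2} = -0.6970374 + (-0.6970374 − (-0.6975299))/15 = -0.6970046

-0.69700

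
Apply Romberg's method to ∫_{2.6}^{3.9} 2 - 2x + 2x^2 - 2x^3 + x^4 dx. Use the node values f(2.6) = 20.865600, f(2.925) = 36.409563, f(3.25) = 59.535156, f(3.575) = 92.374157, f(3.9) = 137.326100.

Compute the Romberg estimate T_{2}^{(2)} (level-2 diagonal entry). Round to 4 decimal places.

T_{0}^{(0)} (trapezoid, 1 panel, h=1.3000): 102.824605
T_{1}^{(0)} (trapezoid, 2 panels, h=0.6500): 90.110154
T_{2}^{(0)} (trapezoid, 4 panels, h=0.3250): 86.909786
T_{1}^{(1)} = 90.110154 + (90.110154 − 102.824605)/3 = 85.872004
T_{2}^{(1)} = 86.909786 + (86.909786 − 90.110154)/3 = 85.842997
T_{2}^{(2)} = 85.842997 + (85.842997 − 85.872004)/15 = 85.841063

85.8411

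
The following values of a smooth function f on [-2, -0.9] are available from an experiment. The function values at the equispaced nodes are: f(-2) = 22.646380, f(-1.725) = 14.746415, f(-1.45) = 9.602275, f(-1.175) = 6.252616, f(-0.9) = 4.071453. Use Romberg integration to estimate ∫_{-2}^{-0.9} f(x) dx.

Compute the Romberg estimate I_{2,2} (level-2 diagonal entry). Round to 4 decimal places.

11.9071

I_{0,0} (trapezoid, 1 panel, h=1.1000): 14.694808
I_{1,0} (trapezoid, 2 panels, h=0.5500): 12.628655
I_{2,0} (trapezoid, 4 panels, h=0.2750): 12.089061
I_{1,1} = 12.628655 + (12.628655 − 14.694808)/3 = 11.939937
I_{2,1} = 12.089061 + (12.089061 − 12.628655)/3 = 11.909196
I_{2,2} = 11.909196 + (11.909196 − 11.939937)/15 = 11.907147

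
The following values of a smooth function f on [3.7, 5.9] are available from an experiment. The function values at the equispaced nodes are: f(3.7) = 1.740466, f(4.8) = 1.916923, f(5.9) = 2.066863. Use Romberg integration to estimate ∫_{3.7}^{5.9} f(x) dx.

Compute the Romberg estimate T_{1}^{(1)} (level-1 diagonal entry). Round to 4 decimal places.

T_{0}^{(0)} (trapezoid, 1 panel, h=2.2000): 4.188062
T_{1}^{(0)} (trapezoid, 2 panels, h=1.1000): 4.202646
T_{1}^{(1)} = 4.202646 + (4.202646 − 4.188062)/3 = 4.207507

4.2075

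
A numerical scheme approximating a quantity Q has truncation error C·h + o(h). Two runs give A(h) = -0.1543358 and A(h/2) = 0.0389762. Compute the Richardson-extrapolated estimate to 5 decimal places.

The leading error scales as h; refining by a factor of 2 reduces it by 2^1 = 2.
Extrapolated value = (2·A(h/2) − A(h)) / (2 − 1)
= (2·0.0389762 − (-0.1543358)) / 1
= 0.2322882 / 1 = 0.2322882

0.23229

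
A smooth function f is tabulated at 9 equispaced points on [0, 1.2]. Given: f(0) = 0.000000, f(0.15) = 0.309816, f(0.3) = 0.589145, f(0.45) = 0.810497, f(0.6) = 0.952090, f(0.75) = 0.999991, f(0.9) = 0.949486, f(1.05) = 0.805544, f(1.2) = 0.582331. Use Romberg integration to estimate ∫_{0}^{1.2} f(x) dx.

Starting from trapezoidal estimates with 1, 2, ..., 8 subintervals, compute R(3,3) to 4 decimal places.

R(0,0) (trapezoid, 1 panel, h=1.2000): 0.349399
R(1,0) (trapezoid, 2 panels, h=0.6000): 0.745953
R(2,0) (trapezoid, 4 panels, h=0.3000): 0.834566
R(3,0) (trapezoid, 8 panels, h=0.1500): 0.856160
R(1,1) = 0.745953 + (0.745953 − 0.349399)/3 = 0.878138
R(2,1) = 0.834566 + (0.834566 − 0.745953)/3 = 0.864104
R(3,1) = 0.856160 + (0.856160 − 0.834566)/3 = 0.863358
R(2,2) = 0.864104 + (0.864104 − 0.878138)/15 = 0.863168
R(3,2) = 0.863358 + (0.863358 − 0.864104)/15 = 0.863308
R(3,3) = 0.863308 + (0.863308 − 0.863168)/63 = 0.863310

0.8633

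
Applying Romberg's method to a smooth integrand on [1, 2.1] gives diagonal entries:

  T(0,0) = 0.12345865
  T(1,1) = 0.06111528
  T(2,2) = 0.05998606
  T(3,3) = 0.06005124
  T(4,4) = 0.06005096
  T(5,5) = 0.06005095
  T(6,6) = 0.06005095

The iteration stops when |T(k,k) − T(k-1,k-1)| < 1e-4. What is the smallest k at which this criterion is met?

k = 3

|T(1,1) − T(0,0)| = 0.06234337 ≥ 1e-4
|T(2,2) − T(1,1)| = 0.00112922 ≥ 1e-4
|T(3,3) − T(2,2)| = 0.00006518 < 1e-4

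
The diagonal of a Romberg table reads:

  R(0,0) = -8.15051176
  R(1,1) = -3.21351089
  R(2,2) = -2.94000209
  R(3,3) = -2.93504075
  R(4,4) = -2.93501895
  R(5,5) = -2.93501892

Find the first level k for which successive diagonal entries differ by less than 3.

|R(1,1) − R(0,0)| = 4.93700087 ≥ 3
|R(2,2) − R(1,1)| = 0.27350880 < 3

k = 2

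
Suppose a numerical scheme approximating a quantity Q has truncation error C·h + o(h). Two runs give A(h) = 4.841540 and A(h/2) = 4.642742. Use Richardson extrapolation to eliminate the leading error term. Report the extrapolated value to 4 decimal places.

Extrapolated value = (2·A(h/2) − A(h)) / (2 − 1)
= (2·4.642742 − 4.841540) / 1
= 4.443944 / 1 = 4.443944

4.4439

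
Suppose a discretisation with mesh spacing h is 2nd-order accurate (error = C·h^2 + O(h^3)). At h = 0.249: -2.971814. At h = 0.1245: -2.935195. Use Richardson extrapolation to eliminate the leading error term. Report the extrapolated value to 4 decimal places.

The leading error scales as h^2; refining by a factor of 2 reduces it by 2^2 = 4.
Extrapolated value = (4·A(h/2) − A(h)) / (4 − 1)
= (4·(-2.935195) − (-2.971814)) / 3
= -8.768966 / 3 = -2.922989

-2.9230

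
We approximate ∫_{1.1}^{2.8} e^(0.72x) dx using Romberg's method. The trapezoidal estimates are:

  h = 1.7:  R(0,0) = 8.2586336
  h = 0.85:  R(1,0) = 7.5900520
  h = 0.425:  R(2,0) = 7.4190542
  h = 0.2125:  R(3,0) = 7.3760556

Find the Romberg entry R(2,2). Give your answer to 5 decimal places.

R(1,1) = 7.5900520 + (7.5900520 − 8.2586336)/3 = 7.3671915
R(2,1) = (4·7.4190542 − 7.5900520) / 3 = 7.3620549
R(2,2) = 7.3620549 + (7.3620549 − 7.3671915)/15 = 7.3617125

7.36171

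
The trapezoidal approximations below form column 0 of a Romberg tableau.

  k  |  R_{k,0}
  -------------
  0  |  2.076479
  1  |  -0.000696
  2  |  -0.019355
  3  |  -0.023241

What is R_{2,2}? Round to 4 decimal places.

Richardson extrapolation on the trapezoidal column (denominator 4−1=3):
R_{1,1} = -0.000696 + (-0.000696 − 2.076479)/3 = -0.693088
R_{2,1} = (4·(-0.019355) − (-0.000696)) / 3 = -0.025575
R_{2,2} = -0.025575 + (-0.025575 − (-0.693088))/15 = 0.018926
(Column j=1 coincides with Simpson's rule on the same nodes.)

0.0189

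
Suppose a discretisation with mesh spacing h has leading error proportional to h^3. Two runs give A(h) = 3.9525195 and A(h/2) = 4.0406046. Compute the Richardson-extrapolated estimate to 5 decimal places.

4.05319

Extrapolated value = (8·A(h/2) − A(h)) / (8 − 1)
= (8·4.0406046 − 3.9525195) / 7
= 28.3723173 / 7 = 4.0531882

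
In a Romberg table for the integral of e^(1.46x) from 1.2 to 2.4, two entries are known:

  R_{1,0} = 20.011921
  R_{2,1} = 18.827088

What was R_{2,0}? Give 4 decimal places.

19.1233

From R_{2,1} = (4·R_{2,0} − R_{1,0})/3, solve for R_{2,0}:
4·R_{2,0} = 3·18.827088 + 20.011921 = 76.493185
R_{2,0} = 19.123296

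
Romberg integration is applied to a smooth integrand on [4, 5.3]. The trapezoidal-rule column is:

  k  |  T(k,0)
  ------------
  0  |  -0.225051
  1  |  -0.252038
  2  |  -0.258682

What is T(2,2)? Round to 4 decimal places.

-0.2609

Richardson extrapolation on the trapezoidal column (denominator 4−1=3):
T(1,1) = (4·(-0.252038) − (-0.225051)) / 3 = -0.261034
T(2,1) = (4·(-0.258682) − (-0.252038)) / 3 = -0.260897
T(2,2) = (16·(-0.260897) − (-0.261034)) / 15 = -0.260888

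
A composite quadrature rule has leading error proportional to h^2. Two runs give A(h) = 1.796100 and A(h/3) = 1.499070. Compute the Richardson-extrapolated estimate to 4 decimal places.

1.4619

The leading error scales as h^2; refining by a factor of 3 reduces it by 3^2 = 9.
Extrapolated value = (9·A(h/3) − A(h)) / (9 − 1)
= (9·1.499070 − 1.796100) / 8
= 11.695530 / 8 = 1.461941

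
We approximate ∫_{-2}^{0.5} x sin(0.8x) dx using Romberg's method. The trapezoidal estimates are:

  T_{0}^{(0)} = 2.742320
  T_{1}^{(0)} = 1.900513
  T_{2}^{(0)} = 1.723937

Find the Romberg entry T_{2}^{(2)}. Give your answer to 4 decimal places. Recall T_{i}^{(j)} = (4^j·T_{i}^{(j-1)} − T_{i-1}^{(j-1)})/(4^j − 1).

T_{1}^{(1)} = (4·1.900513 − 2.742320) / 3 = 1.619911
T_{2}^{(1)} = (4·1.723937 − 1.900513) / 3 = 1.665078
T_{2}^{(2)} = (16·1.665078 − 1.619911) / 15 = 1.668089
(Column j=1 coincides with Simpson's rule on the same nodes.)

1.6681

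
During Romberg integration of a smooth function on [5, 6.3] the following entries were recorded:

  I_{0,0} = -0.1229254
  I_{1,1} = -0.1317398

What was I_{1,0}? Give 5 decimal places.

From I_{1,1} = (4·I_{1,0} − I_{0,0})/3, solve for I_{1,0}:
4·I_{1,0} = 3·(-0.1317398) + (-0.1229254) = -0.5181448
I_{1,0} = -0.1295362

-0.12954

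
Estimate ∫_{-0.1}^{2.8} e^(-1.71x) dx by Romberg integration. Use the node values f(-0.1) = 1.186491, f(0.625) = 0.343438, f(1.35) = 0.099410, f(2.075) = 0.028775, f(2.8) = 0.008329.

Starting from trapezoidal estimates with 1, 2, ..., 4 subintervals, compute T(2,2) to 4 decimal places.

0.6917

T(0,0) (trapezoid, 1 panel, h=2.9000): 1.732489
T(1,0) (trapezoid, 2 panels, h=1.4500): 1.010389
T(2,0) (trapezoid, 4 panels, h=0.7250): 0.775049
T(1,1) = 1.010389 + (1.010389 − 1.732489)/3 = 0.769689
T(2,1) = 0.775049 + (0.775049 − 1.010389)/3 = 0.696602
T(2,2) = 0.696602 + (0.696602 − 0.769689)/15 = 0.691730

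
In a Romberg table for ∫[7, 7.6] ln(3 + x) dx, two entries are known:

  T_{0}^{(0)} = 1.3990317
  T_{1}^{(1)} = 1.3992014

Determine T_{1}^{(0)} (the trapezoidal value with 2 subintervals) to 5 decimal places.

1.39916

From T_{1}^{(1)} = (4·T_{1}^{(0)} − T_{0}^{(0)})/3, solve for T_{1}^{(0)}:
4·T_{1}^{(0)} = 3·1.3992014 + 1.3990317 = 5.5966359
T_{1}^{(0)} = 1.3991590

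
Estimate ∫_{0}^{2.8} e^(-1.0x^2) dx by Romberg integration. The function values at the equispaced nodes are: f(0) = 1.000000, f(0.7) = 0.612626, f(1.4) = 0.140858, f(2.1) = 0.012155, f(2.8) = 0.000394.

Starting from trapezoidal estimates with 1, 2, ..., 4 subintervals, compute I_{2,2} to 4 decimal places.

I_{0,0} (trapezoid, 1 panel, h=2.8000): 1.400552
I_{1,0} (trapezoid, 2 panels, h=1.4000): 0.897477
I_{2,0} (trapezoid, 4 panels, h=0.7000): 0.886085
I_{1,1} = 0.897477 + (0.897477 − 1.400552)/3 = 0.729785
I_{2,1} = 0.886085 + (0.886085 − 0.897477)/3 = 0.882288
I_{2,2} = 0.882288 + (0.882288 − 0.729785)/15 = 0.892455

0.8925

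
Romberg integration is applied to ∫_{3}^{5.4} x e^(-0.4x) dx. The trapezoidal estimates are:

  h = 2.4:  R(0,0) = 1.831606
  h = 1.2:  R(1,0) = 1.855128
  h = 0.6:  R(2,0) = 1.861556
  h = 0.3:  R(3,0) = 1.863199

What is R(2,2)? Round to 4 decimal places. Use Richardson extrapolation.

1.8637

R(1,1) = (4·1.855128 − 1.831606) / 3 = 1.862969
R(2,1) = (4·1.861556 − 1.855128) / 3 = 1.863699
R(2,2) = (16·1.863699 − 1.862969) / 15 = 1.863748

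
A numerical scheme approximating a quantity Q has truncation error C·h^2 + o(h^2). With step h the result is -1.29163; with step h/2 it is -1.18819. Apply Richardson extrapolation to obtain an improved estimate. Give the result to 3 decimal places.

Extrapolated value = (4·A(h/2) − A(h)) / (4 − 1)
= (4·(-1.18819) − (-1.29163)) / 3
= -3.46113 / 3 = -1.15371

-1.154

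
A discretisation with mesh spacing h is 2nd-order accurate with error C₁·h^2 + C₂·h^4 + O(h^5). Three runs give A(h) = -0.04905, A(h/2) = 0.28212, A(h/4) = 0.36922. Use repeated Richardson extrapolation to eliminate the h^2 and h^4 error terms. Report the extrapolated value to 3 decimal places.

0.399

First eliminate the h^2 term (factor 2^2 = 4):
  B₁ = (4·0.28212 − (-0.04905))/3 = 0.39251
  B₂ = (4·0.36922 − 0.28212)/3 = 0.39825
Then eliminate the h^4 term (factor 2^4 = 16):
  (16·0.39825 − 0.39251)/15 = 0.39863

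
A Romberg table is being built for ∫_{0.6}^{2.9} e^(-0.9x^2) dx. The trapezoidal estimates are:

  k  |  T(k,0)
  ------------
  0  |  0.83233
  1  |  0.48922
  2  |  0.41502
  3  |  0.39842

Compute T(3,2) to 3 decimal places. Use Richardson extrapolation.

0.393

Richardson extrapolation on the trapezoidal column (denominator 4−1=3):
T(2,1) = (4·0.41502 − 0.48922) / 3 = 0.39029
T(3,1) = (4·0.39842 − 0.41502) / 3 = 0.39289
T(3,2) = 0.39289 + (0.39289 − 0.39029)/15 = 0.39306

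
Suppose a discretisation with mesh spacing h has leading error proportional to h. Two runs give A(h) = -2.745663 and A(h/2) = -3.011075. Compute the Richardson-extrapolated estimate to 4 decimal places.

-3.2765

The leading error scales as h; refining by a factor of 2 reduces it by 2^1 = 2.
Extrapolated value = (2·A(h/2) − A(h)) / (2 − 1)
= (2·(-3.011075) − (-2.745663)) / 1
= -3.276487 / 1 = -3.276487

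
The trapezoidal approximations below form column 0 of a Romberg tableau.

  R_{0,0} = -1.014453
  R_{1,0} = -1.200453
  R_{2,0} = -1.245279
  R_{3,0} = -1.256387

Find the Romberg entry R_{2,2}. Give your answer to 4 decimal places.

R_{1,1} = -1.200453 + (-1.200453 − (-1.014453))/3 = -1.262453
R_{2,1} = -1.245279 + (-1.245279 − (-1.200453))/3 = -1.260221
R_{2,2} = -1.260221 + (-1.260221 − (-1.262453))/15 = -1.260072

-1.2601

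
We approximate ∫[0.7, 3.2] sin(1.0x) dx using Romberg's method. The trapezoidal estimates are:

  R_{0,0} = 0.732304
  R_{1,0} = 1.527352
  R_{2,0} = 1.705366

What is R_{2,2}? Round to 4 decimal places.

1.7629

R_{1,1} = (4·1.527352 − 0.732304) / 3 = 1.792368
R_{2,1} = 1.705366 + (1.705366 − 1.527352)/3 = 1.764704
R_{2,2} = 1.764704 + (1.764704 − 1.792368)/15 = 1.762860
(Column j=1 coincides with Simpson's rule on the same nodes.)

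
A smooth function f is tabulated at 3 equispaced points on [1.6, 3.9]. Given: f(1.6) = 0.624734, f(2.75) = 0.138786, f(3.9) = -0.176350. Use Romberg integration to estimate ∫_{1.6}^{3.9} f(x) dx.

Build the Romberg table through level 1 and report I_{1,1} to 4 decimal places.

0.3847

I_{0,0} (trapezoid, 1 panel, h=2.3000): 0.515642
I_{1,0} (trapezoid, 2 panels, h=1.1500): 0.417425
I_{1,1} = 0.417425 + (0.417425 − 0.515642)/3 = 0.384686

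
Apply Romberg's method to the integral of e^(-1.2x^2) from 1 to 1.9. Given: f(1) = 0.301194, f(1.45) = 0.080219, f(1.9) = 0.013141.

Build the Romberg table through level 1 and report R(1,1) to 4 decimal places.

0.0953

R(0,0) (trapezoid, 1 panel, h=0.9000): 0.141451
R(1,0) (trapezoid, 2 panels, h=0.4500): 0.106824
R(1,1) = 0.106824 + (0.106824 − 0.141451)/3 = 0.095282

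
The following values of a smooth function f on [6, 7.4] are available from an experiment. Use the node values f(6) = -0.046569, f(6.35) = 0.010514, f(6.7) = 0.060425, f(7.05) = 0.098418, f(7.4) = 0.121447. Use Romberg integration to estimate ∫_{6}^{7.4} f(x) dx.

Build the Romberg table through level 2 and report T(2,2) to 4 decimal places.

0.0737

T(0,0) (trapezoid, 1 panel, h=1.4000): 0.052415
T(1,0) (trapezoid, 2 panels, h=0.7000): 0.068505
T(2,0) (trapezoid, 4 panels, h=0.3500): 0.072379
T(1,1) = 0.068505 + (0.068505 − 0.052415)/3 = 0.073868
T(2,1) = 0.072379 + (0.072379 − 0.068505)/3 = 0.073670
T(2,2) = 0.073670 + (0.073670 − 0.073868)/15 = 0.073657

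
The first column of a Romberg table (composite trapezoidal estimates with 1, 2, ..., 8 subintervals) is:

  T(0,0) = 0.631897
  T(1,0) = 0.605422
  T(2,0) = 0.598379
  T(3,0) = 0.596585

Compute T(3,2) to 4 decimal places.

T(2,1) = 0.598379 + (0.598379 − 0.605422)/3 = 0.596031
T(3,1) = (4·0.596585 − 0.598379) / 3 = 0.595987
T(3,2) = 0.595987 + (0.595987 − 0.596031)/15 = 0.595984

0.5960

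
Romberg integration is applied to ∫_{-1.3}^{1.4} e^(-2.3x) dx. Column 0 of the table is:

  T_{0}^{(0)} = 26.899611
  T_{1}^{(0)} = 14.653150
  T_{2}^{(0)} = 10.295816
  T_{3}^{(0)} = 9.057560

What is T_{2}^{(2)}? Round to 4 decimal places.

8.7282

Richardson extrapolation on the trapezoidal column (denominator 4−1=3):
T_{1}^{(1)} = 14.653150 + (14.653150 − 26.899611)/3 = 10.570996
T_{2}^{(1)} = (4·10.295816 − 14.653150) / 3 = 8.843371
T_{2}^{(2)} = (16·8.843371 − 10.570996) / 15 = 8.728196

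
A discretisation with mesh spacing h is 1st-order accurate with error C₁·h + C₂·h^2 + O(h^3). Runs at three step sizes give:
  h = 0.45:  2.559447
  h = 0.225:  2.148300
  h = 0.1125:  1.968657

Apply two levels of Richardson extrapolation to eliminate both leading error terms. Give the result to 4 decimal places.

1.8063

First eliminate the h term (factor 2^1 = 2):
  B₁ = (2·2.148300 − 2.559447)/1 = 1.737153
  B₂ = (2·1.968657 − 2.148300)/1 = 1.789014
Then eliminate the h^2 term (factor 2^2 = 4):
  (4·1.789014 − 1.737153)/3 = 1.806301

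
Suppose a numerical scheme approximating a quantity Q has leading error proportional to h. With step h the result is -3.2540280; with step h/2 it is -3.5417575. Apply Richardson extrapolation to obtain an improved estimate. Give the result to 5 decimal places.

-3.82949

Extrapolated value = (2·A(h/2) − A(h)) / (2 − 1)
= (2·(-3.5417575) − (-3.2540280)) / 1
= -3.8294870 / 1 = -3.8294870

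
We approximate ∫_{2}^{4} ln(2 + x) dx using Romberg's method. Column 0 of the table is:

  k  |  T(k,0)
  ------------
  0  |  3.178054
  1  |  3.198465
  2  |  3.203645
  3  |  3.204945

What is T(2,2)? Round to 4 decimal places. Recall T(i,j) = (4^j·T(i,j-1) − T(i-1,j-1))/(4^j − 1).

3.2054

Richardson extrapolation on the trapezoidal column (denominator 4−1=3):
T(1,1) = (4·3.198465 − 3.178054) / 3 = 3.205269
T(2,1) = (4·3.203645 − 3.198465) / 3 = 3.205372
T(2,2) = 3.205372 + (3.205372 − 3.205269)/15 = 3.205379
(Column j=1 coincides with Simpson's rule on the same nodes.)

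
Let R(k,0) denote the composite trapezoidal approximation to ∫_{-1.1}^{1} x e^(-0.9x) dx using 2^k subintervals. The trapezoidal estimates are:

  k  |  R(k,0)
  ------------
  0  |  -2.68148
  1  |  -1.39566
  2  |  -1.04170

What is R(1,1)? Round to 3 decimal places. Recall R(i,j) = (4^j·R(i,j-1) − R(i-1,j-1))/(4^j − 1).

-0.967

R(1,1) = (4·(-1.39566) − (-2.68148)) / 3 = -0.96705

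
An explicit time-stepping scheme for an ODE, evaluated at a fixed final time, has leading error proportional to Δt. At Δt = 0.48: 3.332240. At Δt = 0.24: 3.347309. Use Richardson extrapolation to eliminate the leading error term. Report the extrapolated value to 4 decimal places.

3.3624

The leading error scales as Δt; refining by a factor of 2 reduces it by 2^1 = 2.
Extrapolated value = (2·A(Δt/2) − A(Δt)) / (2 − 1)
= (2·3.347309 − 3.332240) / 1
= 3.362378 / 1 = 3.362378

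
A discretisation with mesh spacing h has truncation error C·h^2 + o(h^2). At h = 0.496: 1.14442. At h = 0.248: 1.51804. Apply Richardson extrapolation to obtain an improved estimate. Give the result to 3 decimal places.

1.643

Extrapolated value = (4·A(h/2) − A(h)) / (4 − 1)
= (4·1.51804 − 1.14442) / 3
= 4.92774 / 3 = 1.64258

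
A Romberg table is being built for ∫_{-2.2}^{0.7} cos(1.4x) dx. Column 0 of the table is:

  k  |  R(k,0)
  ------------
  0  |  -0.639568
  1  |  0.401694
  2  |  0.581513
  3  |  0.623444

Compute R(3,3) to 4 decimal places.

R(1,1) = (4·0.401694 − (-0.639568)) / 3 = 0.748781
R(2,1) = (4·0.581513 − 0.401694) / 3 = 0.641453
R(3,1) = (4·0.623444 − 0.581513) / 3 = 0.637421
R(2,2) = 0.641453 + (0.641453 − 0.748781)/15 = 0.634298
R(3,2) = 0.637421 + (0.637421 − 0.641453)/15 = 0.637152
R(3,3) = 0.637152 + (0.637152 − 0.634298)/63 = 0.637197

0.6372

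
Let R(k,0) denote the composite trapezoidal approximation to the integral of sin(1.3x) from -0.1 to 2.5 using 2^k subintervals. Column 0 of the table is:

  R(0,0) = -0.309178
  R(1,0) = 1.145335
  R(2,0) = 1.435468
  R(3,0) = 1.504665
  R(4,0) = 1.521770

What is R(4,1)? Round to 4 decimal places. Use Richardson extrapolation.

1.5275

Richardson extrapolation on the trapezoidal column (denominator 4−1=3):
R(4,1) = 1.521770 + (1.521770 − 1.504665)/3 = 1.527472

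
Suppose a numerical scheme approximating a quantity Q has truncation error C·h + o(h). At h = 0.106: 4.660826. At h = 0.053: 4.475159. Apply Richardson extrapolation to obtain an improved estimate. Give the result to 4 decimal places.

4.2895

The leading error scales as h; refining by a factor of 2 reduces it by 2^1 = 2.
Extrapolated value = (2·A(h/2) − A(h)) / (2 − 1)
= (2·4.475159 − 4.660826) / 1
= 4.289492 / 1 = 4.289492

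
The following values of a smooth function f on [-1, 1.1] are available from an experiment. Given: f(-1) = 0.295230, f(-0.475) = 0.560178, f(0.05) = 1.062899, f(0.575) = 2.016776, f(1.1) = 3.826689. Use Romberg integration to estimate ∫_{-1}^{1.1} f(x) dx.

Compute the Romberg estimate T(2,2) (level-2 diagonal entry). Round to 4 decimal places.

T(0,0) (trapezoid, 1 panel, h=2.1000): 4.328015
T(1,0) (trapezoid, 2 panels, h=1.0500): 3.280051
T(2,0) (trapezoid, 4 panels, h=0.5250): 2.992927
T(1,1) = 3.280051 + (3.280051 − 4.328015)/3 = 2.930730
T(2,1) = 2.992927 + (2.992927 − 3.280051)/3 = 2.897219
T(2,2) = 2.897219 + (2.897219 − 2.930730)/15 = 2.894985

2.8950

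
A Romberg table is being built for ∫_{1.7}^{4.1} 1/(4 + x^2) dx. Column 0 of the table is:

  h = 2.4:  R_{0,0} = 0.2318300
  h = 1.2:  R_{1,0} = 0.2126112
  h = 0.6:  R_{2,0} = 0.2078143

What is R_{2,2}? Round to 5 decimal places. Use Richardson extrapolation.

0.20622

Richardson extrapolation on the trapezoidal column (denominator 4−1=3):
R_{1,1} = (4·0.2126112 − 0.2318300) / 3 = 0.2062049
R_{2,1} = 0.2078143 + (0.2078143 − 0.2126112)/3 = 0.2062153
R_{2,2} = (16·0.2062153 − 0.2062049) / 15 = 0.2062160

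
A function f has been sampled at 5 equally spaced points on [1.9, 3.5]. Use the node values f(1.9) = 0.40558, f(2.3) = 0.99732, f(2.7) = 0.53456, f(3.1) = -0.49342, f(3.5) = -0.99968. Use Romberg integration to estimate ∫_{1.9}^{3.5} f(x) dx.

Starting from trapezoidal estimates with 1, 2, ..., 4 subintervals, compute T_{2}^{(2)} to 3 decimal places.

T_{0}^{(0)} (trapezoid, 1 panel, h=1.6000): -0.47528
T_{1}^{(0)} (trapezoid, 2 panels, h=0.8000): 0.19001
T_{2}^{(0)} (trapezoid, 4 panels, h=0.4000): 0.29656
T_{1}^{(1)} = 0.19001 + (0.19001 − (-0.47528))/3 = 0.41177
T_{2}^{(1)} = 0.29656 + (0.29656 − 0.19001)/3 = 0.33208
T_{2}^{(2)} = 0.33208 + (0.33208 − 0.41177)/15 = 0.32677

0.327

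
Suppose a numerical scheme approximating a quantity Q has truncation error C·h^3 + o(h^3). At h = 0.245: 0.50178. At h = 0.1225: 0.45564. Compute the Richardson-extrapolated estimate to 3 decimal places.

0.449

Extrapolated value = (8·A(h/2) − A(h)) / (8 − 1)
= (8·0.45564 − 0.50178) / 7
= 3.14334 / 7 = 0.44905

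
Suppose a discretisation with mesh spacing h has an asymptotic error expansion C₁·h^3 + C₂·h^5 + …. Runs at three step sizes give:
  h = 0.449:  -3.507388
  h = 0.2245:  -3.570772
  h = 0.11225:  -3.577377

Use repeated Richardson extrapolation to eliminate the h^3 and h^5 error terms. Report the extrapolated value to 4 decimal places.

-3.5783

First eliminate the h^3 term (factor 2^3 = 8):
  B₁ = (8·(-3.570772) − (-3.507388))/7 = -3.579827
  B₂ = (8·(-3.577377) − (-3.570772))/7 = -3.578321
Then eliminate the h^5 term (factor 2^5 = 32):
  (32·(-3.578321) − (-3.579827))/31 = -3.578272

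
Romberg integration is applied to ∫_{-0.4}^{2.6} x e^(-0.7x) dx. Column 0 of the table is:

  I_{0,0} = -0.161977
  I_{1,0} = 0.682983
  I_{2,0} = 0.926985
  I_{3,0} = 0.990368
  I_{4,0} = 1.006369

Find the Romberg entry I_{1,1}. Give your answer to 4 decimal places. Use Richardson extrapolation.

I_{1,1} = 0.682983 + (0.682983 − (-0.161977))/3 = 0.964636
(Column j=1 coincides with Simpson's rule on the same nodes.)

0.9646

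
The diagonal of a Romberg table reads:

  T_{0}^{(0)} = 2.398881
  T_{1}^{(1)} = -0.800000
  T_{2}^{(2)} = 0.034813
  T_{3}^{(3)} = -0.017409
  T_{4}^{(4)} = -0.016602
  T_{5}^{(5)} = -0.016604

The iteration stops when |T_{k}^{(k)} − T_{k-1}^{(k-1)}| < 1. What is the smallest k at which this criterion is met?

k = 2

|T_{1}^{(1)} − T_{0}^{(0)}| = 3.198881 ≥ 1
|T_{2}^{(2)} − T_{1}^{(1)}| = 0.834813 < 1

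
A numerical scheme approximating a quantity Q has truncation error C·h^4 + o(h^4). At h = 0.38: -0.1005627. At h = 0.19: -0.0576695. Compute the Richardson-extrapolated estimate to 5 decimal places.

-0.05481

Extrapolated value = (16·A(h/2) − A(h)) / (16 − 1)
= (16·(-0.0576695) − (-0.1005627)) / 15
= -0.8221493 / 15 = -0.0548100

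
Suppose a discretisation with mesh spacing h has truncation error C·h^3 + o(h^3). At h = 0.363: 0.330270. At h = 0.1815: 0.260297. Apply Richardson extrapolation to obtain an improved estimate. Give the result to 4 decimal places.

The leading error scales as h^3; refining by a factor of 2 reduces it by 2^3 = 8.
Extrapolated value = (8·A(h/2) − A(h)) / (8 − 1)
= (8·0.260297 − 0.330270) / 7
= 1.752106 / 7 = 0.250301

0.2503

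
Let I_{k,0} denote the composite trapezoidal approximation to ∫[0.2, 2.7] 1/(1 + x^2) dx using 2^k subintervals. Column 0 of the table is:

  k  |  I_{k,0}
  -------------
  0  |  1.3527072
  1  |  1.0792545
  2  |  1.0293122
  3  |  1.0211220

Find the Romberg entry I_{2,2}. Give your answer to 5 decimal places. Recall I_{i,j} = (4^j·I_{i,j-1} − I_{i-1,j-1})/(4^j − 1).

I_{1,1} = (4·1.0792545 − 1.3527072) / 3 = 0.9881036
I_{2,1} = 1.0293122 + (1.0293122 − 1.0792545)/3 = 1.0126648
I_{2,2} = (16·1.0126648 − 0.9881036) / 15 = 1.0143022
(Column j=1 coincides with Simpson's rule on the same nodes.)

1.01430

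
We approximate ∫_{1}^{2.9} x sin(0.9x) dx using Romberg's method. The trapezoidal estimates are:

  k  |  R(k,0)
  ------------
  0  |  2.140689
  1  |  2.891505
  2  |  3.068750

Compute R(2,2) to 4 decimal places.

Richardson extrapolation on the trapezoidal column (denominator 4−1=3):
R(1,1) = 2.891505 + (2.891505 − 2.140689)/3 = 3.141777
R(2,1) = (4·3.068750 − 2.891505) / 3 = 3.127832
R(2,2) = (16·3.127832 − 3.141777) / 15 = 3.126902

3.1269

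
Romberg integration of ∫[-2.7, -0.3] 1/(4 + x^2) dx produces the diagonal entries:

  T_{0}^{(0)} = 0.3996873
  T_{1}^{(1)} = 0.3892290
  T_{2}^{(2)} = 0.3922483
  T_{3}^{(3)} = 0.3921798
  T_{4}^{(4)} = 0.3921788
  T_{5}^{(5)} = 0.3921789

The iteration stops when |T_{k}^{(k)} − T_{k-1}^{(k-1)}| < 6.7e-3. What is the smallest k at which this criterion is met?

|T_{1}^{(1)} − T_{0}^{(0)}| = 0.0104583 ≥ 6.7e-3
|T_{2}^{(2)} − T_{1}^{(1)}| = 0.0030193 < 6.7e-3

k = 2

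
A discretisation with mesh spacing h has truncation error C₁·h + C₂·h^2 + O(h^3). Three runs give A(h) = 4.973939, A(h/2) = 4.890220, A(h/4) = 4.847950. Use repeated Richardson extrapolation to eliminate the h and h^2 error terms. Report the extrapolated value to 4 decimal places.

4.8054

First eliminate the h term (factor 2^1 = 2):
  B₁ = (2·4.890220 − 4.973939)/1 = 4.806501
  B₂ = (2·4.847950 − 4.890220)/1 = 4.805680
Then eliminate the h^2 term (factor 2^2 = 4):
  (4·4.805680 − 4.806501)/3 = 4.805406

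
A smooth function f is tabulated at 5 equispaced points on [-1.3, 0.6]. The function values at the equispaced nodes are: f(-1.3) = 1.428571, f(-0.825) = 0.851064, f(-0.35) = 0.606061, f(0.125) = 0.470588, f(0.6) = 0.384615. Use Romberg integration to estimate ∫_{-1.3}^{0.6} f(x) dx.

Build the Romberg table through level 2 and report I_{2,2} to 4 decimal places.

I_{0,0} (trapezoid, 1 panel, h=1.9000): 1.722527
I_{1,0} (trapezoid, 2 panels, h=0.9500): 1.437021
I_{2,0} (trapezoid, 4 panels, h=0.4750): 1.346295
I_{1,1} = 1.437021 + (1.437021 − 1.722527)/3 = 1.341852
I_{2,1} = 1.346295 + (1.346295 − 1.437021)/3 = 1.316053
I_{2,2} = 1.316053 + (1.316053 − 1.341852)/15 = 1.314333

1.3143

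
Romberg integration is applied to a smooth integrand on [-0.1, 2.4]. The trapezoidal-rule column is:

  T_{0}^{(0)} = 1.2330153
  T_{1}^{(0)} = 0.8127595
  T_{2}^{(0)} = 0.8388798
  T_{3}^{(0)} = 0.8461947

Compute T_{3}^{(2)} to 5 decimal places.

0.84870

Richardson extrapolation on the trapezoidal column (denominator 4−1=3):
T_{2}^{(1)} = 0.8388798 + (0.8388798 − 0.8127595)/3 = 0.8475866
T_{3}^{(1)} = (4·0.8461947 − 0.8388798) / 3 = 0.8486330
T_{3}^{(2)} = 0.8486330 + (0.8486330 − 0.8475866)/15 = 0.8487028
(Column j=1 coincides with Simpson's rule on the same nodes.)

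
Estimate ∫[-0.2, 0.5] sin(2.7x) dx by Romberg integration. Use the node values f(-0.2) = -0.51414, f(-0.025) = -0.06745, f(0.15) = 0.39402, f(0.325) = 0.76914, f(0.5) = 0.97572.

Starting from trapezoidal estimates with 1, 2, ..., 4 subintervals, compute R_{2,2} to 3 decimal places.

0.237

R_{0,0} (trapezoid, 1 panel, h=0.7000): 0.16155
R_{1,0} (trapezoid, 2 panels, h=0.3500): 0.21868
R_{2,0} (trapezoid, 4 panels, h=0.1750): 0.23214
R_{1,1} = 0.21868 + (0.21868 − 0.16155)/3 = 0.23772
R_{2,1} = 0.23214 + (0.23214 − 0.21868)/3 = 0.23663
R_{2,2} = 0.23663 + (0.23663 − 0.23772)/15 = 0.23656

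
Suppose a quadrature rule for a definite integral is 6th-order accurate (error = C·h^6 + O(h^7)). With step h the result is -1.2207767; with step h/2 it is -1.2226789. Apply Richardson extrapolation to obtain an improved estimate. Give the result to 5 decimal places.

The leading error scales as h^6; refining by a factor of 2 reduces it by 2^6 = 64.
Extrapolated value = (64·A(h/2) − A(h)) / (64 − 1)
= (64·(-1.2226789) − (-1.2207767)) / 63
= -77.0306729 / 63 = -1.2227091

-1.22271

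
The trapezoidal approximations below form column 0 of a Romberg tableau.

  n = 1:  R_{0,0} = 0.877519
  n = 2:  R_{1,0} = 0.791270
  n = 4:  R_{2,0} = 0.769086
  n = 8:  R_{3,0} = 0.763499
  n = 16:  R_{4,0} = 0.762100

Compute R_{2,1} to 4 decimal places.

R_{2,1} = (4·0.769086 − 0.791270) / 3 = 0.761691
(Column j=1 coincides with Simpson's rule on the same nodes.)

0.7617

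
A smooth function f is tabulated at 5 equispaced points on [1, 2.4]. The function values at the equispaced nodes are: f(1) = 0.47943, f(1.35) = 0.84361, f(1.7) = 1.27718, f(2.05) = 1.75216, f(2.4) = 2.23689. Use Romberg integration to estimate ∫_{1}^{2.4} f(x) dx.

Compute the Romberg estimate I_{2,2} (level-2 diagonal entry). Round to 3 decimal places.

I_{0,0} (trapezoid, 1 panel, h=1.4000): 1.90142
I_{1,0} (trapezoid, 2 panels, h=0.7000): 1.84474
I_{2,0} (trapezoid, 4 panels, h=0.3500): 1.83089
I_{1,1} = 1.84474 + (1.84474 − 1.90142)/3 = 1.82585
I_{2,1} = 1.83089 + (1.83089 − 1.84474)/3 = 1.82627
I_{2,2} = 1.82627 + (1.82627 − 1.82585)/15 = 1.82630

1.826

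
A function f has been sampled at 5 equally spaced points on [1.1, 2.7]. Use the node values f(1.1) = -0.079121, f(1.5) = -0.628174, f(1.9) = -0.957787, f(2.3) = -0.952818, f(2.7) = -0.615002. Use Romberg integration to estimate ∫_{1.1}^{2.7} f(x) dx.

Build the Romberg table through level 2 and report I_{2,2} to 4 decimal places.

-1.1901

I_{0,0} (trapezoid, 1 panel, h=1.6000): -0.555298
I_{1,0} (trapezoid, 2 panels, h=0.8000): -1.043879
I_{2,0} (trapezoid, 4 panels, h=0.4000): -1.154336
I_{1,1} = -1.043879 + (-1.043879 − (-0.555298))/3 = -1.206739
I_{2,1} = -1.154336 + (-1.154336 − (-1.043879))/3 = -1.191155
I_{2,2} = -1.191155 + (-1.191155 − (-1.206739))/15 = -1.190116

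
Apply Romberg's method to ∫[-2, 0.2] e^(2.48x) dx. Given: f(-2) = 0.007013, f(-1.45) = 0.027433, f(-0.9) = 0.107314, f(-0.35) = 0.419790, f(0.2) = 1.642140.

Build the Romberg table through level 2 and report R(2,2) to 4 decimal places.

R(0,0) (trapezoid, 1 panel, h=2.2000): 1.814068
R(1,0) (trapezoid, 2 panels, h=1.1000): 1.025080
R(2,0) (trapezoid, 4 panels, h=0.5500): 0.758512
R(1,1) = 1.025080 + (1.025080 − 1.814068)/3 = 0.762084
R(2,1) = 0.758512 + (0.758512 − 1.025080)/3 = 0.669656
R(2,2) = 0.669656 + (0.669656 − 0.762084)/15 = 0.663494

0.6635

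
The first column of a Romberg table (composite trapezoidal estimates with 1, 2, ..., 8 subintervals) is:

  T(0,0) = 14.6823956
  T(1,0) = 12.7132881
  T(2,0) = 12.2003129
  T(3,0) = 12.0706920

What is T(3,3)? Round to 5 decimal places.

12.02736

T(1,1) = (4·12.7132881 − 14.6823956) / 3 = 12.0569189
T(2,1) = 12.2003129 + (12.2003129 − 12.7132881)/3 = 12.0293212
T(3,1) = 12.0706920 + (12.0706920 − 12.2003129)/3 = 12.0274850
T(2,2) = (16·12.0293212 − 12.0569189) / 15 = 12.0274814
T(3,2) = (16·12.0274850 − 12.0293212) / 15 = 12.0273626
T(3,3) = 12.0273626 + (12.0273626 − 12.0274814)/63 = 12.0273607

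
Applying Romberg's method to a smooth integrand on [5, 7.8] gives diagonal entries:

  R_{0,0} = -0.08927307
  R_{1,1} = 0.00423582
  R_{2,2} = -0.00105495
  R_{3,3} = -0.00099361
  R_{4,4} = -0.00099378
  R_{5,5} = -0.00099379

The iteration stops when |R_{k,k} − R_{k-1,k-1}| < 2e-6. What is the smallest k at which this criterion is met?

k = 4

|R_{1,1} − R_{0,0}| = 0.09350889 ≥ 2e-6
|R_{2,2} − R_{1,1}| = 0.00529077 ≥ 2e-6
|R_{3,3} − R_{2,2}| = 0.00006134 ≥ 2e-6
|R_{4,4} − R_{3,3}| = 0.00000017 < 2e-6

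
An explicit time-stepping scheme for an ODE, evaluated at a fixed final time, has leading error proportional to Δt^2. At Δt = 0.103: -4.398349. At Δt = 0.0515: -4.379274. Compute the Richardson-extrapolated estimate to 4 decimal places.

Extrapolated value = (4·A(Δt/2) − A(Δt)) / (4 − 1)
= (4·(-4.379274) − (-4.398349)) / 3
= -13.118747 / 3 = -4.372916

-4.3729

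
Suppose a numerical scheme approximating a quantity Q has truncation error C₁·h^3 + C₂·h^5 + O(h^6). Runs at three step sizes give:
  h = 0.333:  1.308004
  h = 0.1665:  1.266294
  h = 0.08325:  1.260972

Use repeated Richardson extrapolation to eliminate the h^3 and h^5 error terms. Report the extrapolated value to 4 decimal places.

First eliminate the h^3 term (factor 2^3 = 8):
  B₁ = (8·1.266294 − 1.308004)/7 = 1.260335
  B₂ = (8·1.260972 − 1.266294)/7 = 1.260212
Then eliminate the h^5 term (factor 2^5 = 32):
  (32·1.260212 − 1.260335)/31 = 1.260208

1.2602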